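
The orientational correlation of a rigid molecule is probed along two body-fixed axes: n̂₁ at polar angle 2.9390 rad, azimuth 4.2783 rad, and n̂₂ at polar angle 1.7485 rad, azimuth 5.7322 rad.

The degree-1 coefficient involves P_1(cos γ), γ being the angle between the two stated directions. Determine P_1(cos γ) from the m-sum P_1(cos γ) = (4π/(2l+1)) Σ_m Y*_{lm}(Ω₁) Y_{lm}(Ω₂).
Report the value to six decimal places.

Term-by-term m-sum for l=1 (normalisation 4π/3 = 4.188790):
  term(m=-1) = (0.002757, -0.023478)   from Y*(Ω₁)=(-0.029238, -0.063069), Y(Ω₂)=(0.289729, 0.178027)
  term(m=+0) = (0.041338, 0.000000)   from Y*(Ω₁)=(-0.478610, -0.000000), Y(Ω₂)=(-0.086370, 0.000000)
  term(m=+1) = (0.002757, 0.023478)   from Y*(Ω₁)=(0.029238, -0.063069), Y(Ω₂)=(-0.289729, 0.178027)
Total Σ_m = (0.046852, 0.000000). Multiply by 4.188790: (0.196252, 0.000000). P_1(cos γ) = 0.196252

0.196252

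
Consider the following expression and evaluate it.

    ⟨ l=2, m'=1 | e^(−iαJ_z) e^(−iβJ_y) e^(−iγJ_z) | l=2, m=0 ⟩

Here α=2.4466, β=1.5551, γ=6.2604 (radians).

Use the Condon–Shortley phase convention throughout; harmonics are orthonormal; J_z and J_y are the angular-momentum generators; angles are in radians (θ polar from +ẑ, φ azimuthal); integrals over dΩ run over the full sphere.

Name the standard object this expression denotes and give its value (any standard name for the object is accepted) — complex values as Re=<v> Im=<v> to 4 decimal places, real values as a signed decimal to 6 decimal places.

This is a Wigner D-matrix element — the rotation-matrix element ⟨l m'| R(α,β,γ) |l m⟩ in the angular-momentum basis.
First d^2_{1,0}(β=1.5551), then the phase factors e^{-i(1)α} and e^{-i(0)γ}:
c=cos(1.555100/2)=0.712634, s=sin(1.555100/2)=0.701536; N=√[6·1·2·2]=4.898979
k∈{0,1} keeps every argument non-negative
  k=0: (−1)^1·4.8990/(2)·0.7126^3·0.7015^1 = -0.621907
  k=1: (−1)^2·4.8990/(2)·0.7126^1·0.7015^3 = +0.602687
d^2_{1,0}(1.5551) = -0.621907 +0.602687 = -0.019221
Phases: e^{-i·(1)·2.4466}=-0.768058-0.640380i, e^{-i·(0)·6.2604}=+1.000000+0.000000i ⇒ D=+0.014763+0.012309i

Wigner D-matrix element, Re=0.0148 Im=0.0123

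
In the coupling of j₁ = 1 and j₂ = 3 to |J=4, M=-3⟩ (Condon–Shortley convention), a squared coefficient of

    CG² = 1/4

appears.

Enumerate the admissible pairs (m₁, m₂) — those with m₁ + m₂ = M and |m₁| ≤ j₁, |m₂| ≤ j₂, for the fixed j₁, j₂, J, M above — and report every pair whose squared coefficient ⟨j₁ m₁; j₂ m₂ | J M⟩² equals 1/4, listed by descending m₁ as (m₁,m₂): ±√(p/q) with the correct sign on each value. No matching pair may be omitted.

Admissible pairs with m₁+m₂ = M = -3: (-1,-2), (0,-3)
  (m₁,m₂)=(0,-3): CG² = 1/4, CG = +√(1/4)   ← matches the target
  (m₁,m₂)=(-1,-2): CG² = 3/4, CG = +√(3/4)
Pairs with CG² = 1/4: (0,-3): +√(1/4)

(0,-3): +√(1/4)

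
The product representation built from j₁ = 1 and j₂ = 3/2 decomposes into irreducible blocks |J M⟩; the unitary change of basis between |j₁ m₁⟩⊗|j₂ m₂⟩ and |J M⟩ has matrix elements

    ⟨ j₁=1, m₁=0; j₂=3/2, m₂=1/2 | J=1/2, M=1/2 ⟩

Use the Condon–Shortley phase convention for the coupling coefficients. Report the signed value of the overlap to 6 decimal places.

−√(1/3) ≈ -0.577350

triangle: 2!·0!·1!/4! = 2/24
(j±m)!: 1!·1!·2!·1!·1!·0! = 2
prefactor² = (2J+1)·Δ·N² = 1/3
  k=1: −1/(1!·1!·0!·1!·0!·0!) = -1
Σ = -1  ⇒  CG² = 1/3·(-1)² = 1/3
CG = −√(1/3) = -0.577350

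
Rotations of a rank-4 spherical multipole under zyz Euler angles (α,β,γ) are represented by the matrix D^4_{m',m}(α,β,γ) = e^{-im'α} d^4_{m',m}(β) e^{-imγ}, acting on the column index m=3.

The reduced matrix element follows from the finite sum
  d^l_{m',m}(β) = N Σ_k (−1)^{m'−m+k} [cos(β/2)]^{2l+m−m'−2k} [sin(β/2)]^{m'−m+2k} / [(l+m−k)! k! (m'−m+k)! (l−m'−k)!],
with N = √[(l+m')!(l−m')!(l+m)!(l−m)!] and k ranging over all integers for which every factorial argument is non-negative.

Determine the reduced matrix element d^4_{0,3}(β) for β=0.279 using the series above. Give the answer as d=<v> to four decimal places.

d^4_{0,3}(β=0.2790) via the finite sum:
Half-angle: c=0.990286, s=0.139048. N=√(24·24·5040·1)=1703.830978
k∈{3,4} keeps every argument non-negative
  k=3: (−1)^0·1703.8310/(144)·0.9903^5·0.1390^3 = +0.030294
  k=4: (−1)^1·1703.8310/(144)·0.9903^3·0.1390^5 = -0.000597
d^4_{0,3}(0.2790) = +0.030294 -0.000597 = +0.029697

d=0.0297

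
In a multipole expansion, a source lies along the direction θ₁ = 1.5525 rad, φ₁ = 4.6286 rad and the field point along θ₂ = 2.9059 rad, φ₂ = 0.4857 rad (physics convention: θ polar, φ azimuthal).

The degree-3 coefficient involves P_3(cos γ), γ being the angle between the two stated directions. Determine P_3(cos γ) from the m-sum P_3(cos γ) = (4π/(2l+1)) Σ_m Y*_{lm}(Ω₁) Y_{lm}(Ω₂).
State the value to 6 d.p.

0.208106

Summing Y*_{l m}(θ₁,φ₁)·Y_{l m}(θ₂,φ₂) over m ∈ [−3, 3]; prefactor 4π/(2·3+1) = 1.795196:
  [-3]  conj(Y_{3,-3})(Ω₁) = (0.103723, 0.403909) ; Y_{3,-3}(Ω₂) = (0.000603, -0.005278) ; Δ = (0.002195, -0.000304)
  [-2]  conj(Y_{3,-2})(Ω₁) = (-0.018429, 0.003118) ; Y_{3,-2}(Ω₂) = (-0.030570, 0.044742) ; Δ = (0.000424, -0.000920)
  [-1]  conj(Y_{3,-1})(Ω₁) = (0.026997, 0.321454) ; Y_{3,-1}(Ω₂) = (0.248763, -0.131316) ; Δ = (0.048928, 0.076421)
  [+0]  conj(Y_{3,0})(Ω₁) = (-0.020471, -0.000000) ; Y_{3,0}(Ω₂) = (-0.626785, 0.000000) ; Δ = (0.012831, 0.000000)
  [+1]  conj(Y_{3,1})(Ω₁) = (-0.026997, 0.321454) ; Y_{3,1}(Ω₂) = (-0.248763, -0.131316) ; Δ = (0.048928, -0.076421)
  [+2]  conj(Y_{3,2})(Ω₁) = (-0.018429, -0.003118) ; Y_{3,2}(Ω₂) = (-0.030570, -0.044742) ; Δ = (0.000424, 0.000920)
  [+3]  conj(Y_{3,3})(Ω₁) = (-0.103723, 0.403909) ; Y_{3,3}(Ω₂) = (-0.000603, -0.005278) ; Δ = (0.002195, 0.000304)
Σ over m = (0.115924, 0.000000); ×(4π/7) → (0.208106, 0.000000). Real part: 0.208106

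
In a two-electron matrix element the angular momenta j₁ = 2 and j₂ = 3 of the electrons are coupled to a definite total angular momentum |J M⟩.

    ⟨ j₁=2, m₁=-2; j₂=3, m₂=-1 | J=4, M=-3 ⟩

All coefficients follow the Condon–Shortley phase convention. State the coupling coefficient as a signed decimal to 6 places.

j₁+j₂−J=1  J+j₁−j₂=3  J−j₁+j₂=5  j₁+j₂+J+1=10
(j₁±m₁, j₂±m₂, J±M) = (0,4,2,4,1,7)
P² = 10368
sum k=1..1:
  [1] −1/144 = -1/144
S = -1/144
C² = P²·S² = 1/2 ; C = -0.707107

−√(1/2) ≈ -0.707107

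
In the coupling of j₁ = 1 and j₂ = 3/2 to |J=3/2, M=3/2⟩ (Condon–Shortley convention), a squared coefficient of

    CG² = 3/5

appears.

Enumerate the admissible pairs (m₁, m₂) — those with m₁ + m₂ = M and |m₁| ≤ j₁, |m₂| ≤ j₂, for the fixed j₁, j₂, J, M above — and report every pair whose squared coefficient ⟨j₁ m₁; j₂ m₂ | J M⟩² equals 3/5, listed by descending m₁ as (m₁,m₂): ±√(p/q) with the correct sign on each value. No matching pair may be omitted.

(0,3/2): −√(3/5)

Admissible pairs with m₁+m₂ = M = 3/2: (0,3/2), (1,1/2)
  (m₁,m₂)=(1,1/2): CG² = 2/5, CG = +√(2/5)
  (m₁,m₂)=(0,3/2): CG² = 3/5, CG = −√(3/5)   ← matches the target
Pairs with CG² = 3/5: (0,3/2): −√(3/5)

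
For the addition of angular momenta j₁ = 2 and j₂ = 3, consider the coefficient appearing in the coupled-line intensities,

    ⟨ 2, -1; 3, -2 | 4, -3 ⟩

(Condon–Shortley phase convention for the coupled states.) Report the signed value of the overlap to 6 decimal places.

+0.223607

triangle: 1!·3!·5!/10! = 720/3628800
(j±m)!: 1!·3!·1!·5!·1!·7! = 3628800
prefactor² = (2J+1)·Δ·N² = 6480
  k=0: +1/(0!·1!·3!·1!·0!·4!) = 1/144
  k=1: −1/(1!·0!·2!·0!·1!·5!) = -1/240
Σ = 1/360  ⇒  CG² = 6480·(1/360)² = 1/20
CG = +√(1/20) = +0.223607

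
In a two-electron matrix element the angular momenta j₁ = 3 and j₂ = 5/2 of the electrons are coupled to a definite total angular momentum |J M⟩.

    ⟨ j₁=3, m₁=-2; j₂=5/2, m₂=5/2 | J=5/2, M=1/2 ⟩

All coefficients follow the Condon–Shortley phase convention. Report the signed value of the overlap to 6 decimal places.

√[6·3!3!2!/9! · 1!5!5!0!3!2!] = √(1440/7)
  +(−1)^3/∏(3,0,2,2,1,0)! = -1/24  (running -1/24)
⟨..|..⟩ = √(1440/7)·(-1/24) = -0.597614

-0.597614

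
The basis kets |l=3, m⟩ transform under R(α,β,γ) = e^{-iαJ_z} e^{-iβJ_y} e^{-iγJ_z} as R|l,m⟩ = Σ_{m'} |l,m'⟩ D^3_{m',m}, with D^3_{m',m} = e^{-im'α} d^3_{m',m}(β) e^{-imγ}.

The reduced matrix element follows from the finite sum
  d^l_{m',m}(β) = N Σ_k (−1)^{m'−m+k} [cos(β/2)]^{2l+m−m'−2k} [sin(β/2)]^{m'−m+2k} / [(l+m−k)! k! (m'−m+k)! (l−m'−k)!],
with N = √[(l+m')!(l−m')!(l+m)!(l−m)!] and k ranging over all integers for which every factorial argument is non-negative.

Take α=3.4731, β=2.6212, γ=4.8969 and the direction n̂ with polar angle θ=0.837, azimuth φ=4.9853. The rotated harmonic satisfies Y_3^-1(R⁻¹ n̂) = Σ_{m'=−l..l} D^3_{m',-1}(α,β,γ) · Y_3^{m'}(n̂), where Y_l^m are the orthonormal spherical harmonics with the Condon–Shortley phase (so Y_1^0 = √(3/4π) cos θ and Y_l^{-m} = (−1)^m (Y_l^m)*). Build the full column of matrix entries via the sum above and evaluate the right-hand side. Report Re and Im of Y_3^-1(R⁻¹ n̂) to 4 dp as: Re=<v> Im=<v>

Re=-0.1454 Im=0.0417

Need the full column D^3_{m',-1} for m'=−3..3 at α=3.4731, β=2.6212, γ=4.8969.
cos(β/2)=0.257270, sin(β/2)=0.966339
d^3_{-3,-1}: single k=2 term ⇒ +0.015844;  D = -0.014644+0.006050i
d^3_{-2,-1}: k∈[1..2] ⇒ +0.003444 -0.097182 = -0.093738;  D = -0.070271+0.062040i
d^3_{-1,-1}: k∈[0..2] ⇒ +0.000290 -0.032727 +0.346298 = +0.313860;  D = -0.154865+0.272993i
d^3_{0,-1}: k∈[0..2] ⇒ -0.003773 +0.159687 -0.750981 = -0.595067;  D = -0.109174+0.584966i
d^3_{1,-1}: k∈[0..2] ⇒ +0.024545 -0.461730 +0.814289 = +0.377104;  D = +0.055233+0.373037i
d^3_{2,-1}: k∈[0..1] ⇒ -0.097182 +0.685549 = +0.588366;  D = -0.270914-0.522284i
d^3_{3,-1}: single k=0 term ⇒ +0.223534;  D = +0.161905+0.154125i
Y_3^{m'}(θ=0.837,φ=4.9853) and Σ D·Y over m':
  (-0.0146+0.0060i)·(-0.1248-0.1167i)  (-0.0703+0.0620i)·(-0.3226+0.1959i)  (-0.1549+0.2730i)·(+0.0804+0.2872i)  (-0.1092+0.5850i)·(-0.1893+0.0000i)  (+0.0552+0.3730i)·(-0.0804+0.2872i)  (-0.2709-0.5223i)·(-0.3226-0.1959i)  (+0.1619+0.1541i)·(+0.1248-0.1167i)
Y_3^-1(R⁻¹ n̂) = -0.145425+0.041688i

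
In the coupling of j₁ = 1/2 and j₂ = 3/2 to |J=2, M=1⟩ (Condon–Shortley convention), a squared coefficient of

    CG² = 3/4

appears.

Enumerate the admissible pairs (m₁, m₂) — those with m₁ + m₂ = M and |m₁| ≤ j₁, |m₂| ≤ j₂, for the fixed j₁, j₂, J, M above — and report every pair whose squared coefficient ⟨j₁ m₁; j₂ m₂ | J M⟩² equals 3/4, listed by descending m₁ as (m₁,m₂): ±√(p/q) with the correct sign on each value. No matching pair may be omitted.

Admissible pairs with m₁+m₂ = M = 1: (-1/2,3/2), (1/2,1/2)
  (m₁,m₂)=(1/2,1/2): CG² = 3/4, CG = +√(3/4)   ← matches the target
  (m₁,m₂)=(-1/2,3/2): CG² = 1/4, CG = +√(1/4)
Pairs with CG² = 3/4: (1/2,1/2): +√(3/4)

(1/2,1/2): +√(3/4)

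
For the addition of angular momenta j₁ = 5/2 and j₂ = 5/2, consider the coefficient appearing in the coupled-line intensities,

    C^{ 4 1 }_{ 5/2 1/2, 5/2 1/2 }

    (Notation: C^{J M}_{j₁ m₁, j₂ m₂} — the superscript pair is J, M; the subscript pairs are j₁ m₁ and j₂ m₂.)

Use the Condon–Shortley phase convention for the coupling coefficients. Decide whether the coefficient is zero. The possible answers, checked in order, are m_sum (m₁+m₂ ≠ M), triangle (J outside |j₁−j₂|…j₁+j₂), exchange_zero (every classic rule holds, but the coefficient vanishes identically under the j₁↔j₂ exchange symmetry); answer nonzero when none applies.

exchange_zero

m-sum: m₁+m₂ = 1/2+1/2 = 1, M = 1  ✓
triangle: |j₁−j₂| = 0 ≤ J = 4 ≤ j₁+j₂ = 5  ✓
exchange: j₁=j₂ and m₁=m₂, and (−1)^(j₁+j₂−J) = (−1)^1 = −1 forces ⟨j₁m₁;j₂m₂|JM⟩ = −⟨j₂m₂;j₁m₁|JM⟩ = −⟨j₁m₁;j₂m₂|JM⟩ ⇒ the coefficient vanishes identically
Racah sum check: Σ_k collapses to 0 ⇒ CG = 0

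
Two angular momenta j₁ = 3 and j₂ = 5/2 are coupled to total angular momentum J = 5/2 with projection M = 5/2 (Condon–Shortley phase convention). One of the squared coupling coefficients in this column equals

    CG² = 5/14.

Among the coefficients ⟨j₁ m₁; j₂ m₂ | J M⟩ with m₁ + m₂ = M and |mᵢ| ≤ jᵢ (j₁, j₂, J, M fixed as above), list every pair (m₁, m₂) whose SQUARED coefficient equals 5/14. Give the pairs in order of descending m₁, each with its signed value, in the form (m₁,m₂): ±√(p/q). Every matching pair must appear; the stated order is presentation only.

(2,1/2): −√(5/14)

Admissible pairs with m₁+m₂ = M = 5/2: (0,5/2), (1,3/2), (2,1/2), (3,-1/2)
  (m₁,m₂)=(3,-1/2): CG² = 5/21, CG = +√(5/21)
  (m₁,m₂)=(2,1/2): CG² = 5/14, CG = −√(5/14)   ← matches the target
  (m₁,m₂)=(1,3/2): CG² = 2/7, CG = +√(2/7)
  (m₁,m₂)=(0,5/2): CG² = 5/42, CG = −√(5/42)
Pairs with CG² = 5/14: (2,1/2): −√(5/14)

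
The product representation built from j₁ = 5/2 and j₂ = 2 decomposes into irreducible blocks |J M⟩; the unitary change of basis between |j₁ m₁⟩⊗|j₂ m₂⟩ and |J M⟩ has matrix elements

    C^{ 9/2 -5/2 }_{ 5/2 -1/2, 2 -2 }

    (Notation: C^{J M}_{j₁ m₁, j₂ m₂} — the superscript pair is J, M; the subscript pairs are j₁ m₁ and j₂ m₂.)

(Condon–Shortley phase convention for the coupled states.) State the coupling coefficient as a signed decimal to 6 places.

j₁+j₂−J=0  J+j₁−j₂=5  J−j₁+j₂=4  j₁+j₂+J+1=10
(j₁±m₁, j₂±m₂, J±M) = (2,3,0,4,2,7)
P² = 23040
sum k=0..0:
  [0] +1/288 = 1/288
S = 1/288
C² = P²·S² = 5/18 ; C = +0.527046

+0.527046  (= +√(5/18))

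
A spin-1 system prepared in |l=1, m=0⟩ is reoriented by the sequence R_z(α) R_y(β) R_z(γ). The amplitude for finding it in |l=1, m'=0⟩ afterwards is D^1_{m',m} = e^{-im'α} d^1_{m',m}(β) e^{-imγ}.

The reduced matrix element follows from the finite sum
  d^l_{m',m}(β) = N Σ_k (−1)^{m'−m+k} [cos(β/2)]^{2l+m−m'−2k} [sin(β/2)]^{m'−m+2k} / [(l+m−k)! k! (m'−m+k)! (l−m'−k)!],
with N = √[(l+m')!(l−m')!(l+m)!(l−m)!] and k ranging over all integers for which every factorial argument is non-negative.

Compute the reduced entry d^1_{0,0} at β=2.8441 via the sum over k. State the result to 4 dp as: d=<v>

d=-0.9561

d^1_{0,0}(β=2.8441) via the finite sum:
c=cos(2.844100/2)=0.148198, s=sin(2.844100/2)=0.988958; N=√[1·1·1·1]=1.000000
k: max(0,(0)−(0))=0 … min(1+(0),1−(0))=1
  k=0: (−1)^0·1.0000/(1)·0.1482^2·0.9890^0 = +0.021963
  k=1: (−1)^1·1.0000/(1)·0.1482^0·0.9890^2 = -0.978037
d^1_{0,0}(2.8441) = +0.021963 -0.978037 = -0.956074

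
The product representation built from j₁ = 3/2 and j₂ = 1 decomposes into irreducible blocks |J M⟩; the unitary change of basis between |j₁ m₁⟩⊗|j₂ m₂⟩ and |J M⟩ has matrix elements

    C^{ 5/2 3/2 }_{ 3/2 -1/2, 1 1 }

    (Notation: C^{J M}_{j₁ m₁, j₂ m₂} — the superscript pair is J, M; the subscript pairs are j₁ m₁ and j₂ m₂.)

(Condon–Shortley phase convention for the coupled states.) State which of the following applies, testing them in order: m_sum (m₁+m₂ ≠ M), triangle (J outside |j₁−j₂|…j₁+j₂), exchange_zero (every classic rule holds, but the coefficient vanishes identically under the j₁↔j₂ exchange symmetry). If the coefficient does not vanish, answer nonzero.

m_sum

m-sum: m₁+m₂ = -1/2+1 = 1/2, M = 3/2  ✗ ⇒ coefficient is 0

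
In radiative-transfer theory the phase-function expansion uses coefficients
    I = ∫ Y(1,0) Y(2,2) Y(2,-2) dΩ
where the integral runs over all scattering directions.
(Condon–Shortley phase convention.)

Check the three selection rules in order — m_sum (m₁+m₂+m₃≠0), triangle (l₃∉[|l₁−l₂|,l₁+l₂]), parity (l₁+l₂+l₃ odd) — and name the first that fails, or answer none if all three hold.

m₁+m₂+m₃ = 0 + 2 − 2 = 0  ✓
triangle: |1−2|=1 ≤ l₃=2 ≤ 1+2=3  ✓
parity: l₁+l₂+l₃ = 5 is odd  ✗

parity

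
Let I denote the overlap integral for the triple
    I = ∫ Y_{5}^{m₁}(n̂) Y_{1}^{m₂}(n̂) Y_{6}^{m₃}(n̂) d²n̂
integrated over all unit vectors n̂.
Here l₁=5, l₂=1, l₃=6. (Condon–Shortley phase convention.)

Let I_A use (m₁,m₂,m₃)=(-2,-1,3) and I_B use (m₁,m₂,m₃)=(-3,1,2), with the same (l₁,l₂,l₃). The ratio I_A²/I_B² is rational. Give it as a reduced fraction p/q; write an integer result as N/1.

6/1

l's match ⇒ only the (l;m) 3-j factors differ between A and B.
A: triangle coeff Δ(5,1,6) = 1/858; Σ_t [0,0]: t=0:+1/60480 = 1/60480; (3j)²=6/143 [(5 1 6; -2 -1 3)], sign=-1
B: triangle coeff Δ(5,1,6) = 1/858; Σ_t [0,0]: t=0:+1/161280 = 1/161280; (3j)²=1/143 [(5 1 6; -3 1 2)], sign=+1
I_A²/I_B² = (6/143)/(1/143) = 6/1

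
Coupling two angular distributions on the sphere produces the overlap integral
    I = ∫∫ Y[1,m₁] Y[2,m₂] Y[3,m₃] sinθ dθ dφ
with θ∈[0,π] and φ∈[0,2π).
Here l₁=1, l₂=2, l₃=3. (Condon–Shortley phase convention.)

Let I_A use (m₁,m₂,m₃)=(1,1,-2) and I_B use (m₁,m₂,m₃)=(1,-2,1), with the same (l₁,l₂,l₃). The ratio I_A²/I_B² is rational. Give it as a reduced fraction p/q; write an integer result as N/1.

Shared (l₁,l₂,l₃)=(1,2,3): N and (l;000)² cancel in I_A²/I_B².
A: Δ = 0!·2!·4!/7! = 1/105; Racah Σ t=0..0: t=0:+1/12 = 1/12; ⇒ 3j(1 2 3; 1 1 -2)² = 2/21, sgn -1
B: Δ = 0!·2!·4!/7! = 1/105; Racah Σ t=0..0: t=0:+1/48 = 1/48; ⇒ 3j(1 2 3; 1 -2 1)² = 1/105, sgn +1
I_A²/I_B² = (2/21)/(1/105) = 10/1

10/1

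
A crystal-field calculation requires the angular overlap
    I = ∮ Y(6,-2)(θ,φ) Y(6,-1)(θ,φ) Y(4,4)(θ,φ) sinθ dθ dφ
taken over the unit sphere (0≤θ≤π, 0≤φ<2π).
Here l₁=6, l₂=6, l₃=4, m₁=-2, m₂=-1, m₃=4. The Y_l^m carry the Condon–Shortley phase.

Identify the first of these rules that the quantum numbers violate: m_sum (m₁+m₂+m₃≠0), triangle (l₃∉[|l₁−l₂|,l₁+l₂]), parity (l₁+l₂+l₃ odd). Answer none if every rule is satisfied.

m_sum

Σmᵢ = 1  ✗
l₃∈[|l₁−l₂|,l₁+l₂]=[0,12], have l₃=4
Σlᵢ = 16 ⇒ even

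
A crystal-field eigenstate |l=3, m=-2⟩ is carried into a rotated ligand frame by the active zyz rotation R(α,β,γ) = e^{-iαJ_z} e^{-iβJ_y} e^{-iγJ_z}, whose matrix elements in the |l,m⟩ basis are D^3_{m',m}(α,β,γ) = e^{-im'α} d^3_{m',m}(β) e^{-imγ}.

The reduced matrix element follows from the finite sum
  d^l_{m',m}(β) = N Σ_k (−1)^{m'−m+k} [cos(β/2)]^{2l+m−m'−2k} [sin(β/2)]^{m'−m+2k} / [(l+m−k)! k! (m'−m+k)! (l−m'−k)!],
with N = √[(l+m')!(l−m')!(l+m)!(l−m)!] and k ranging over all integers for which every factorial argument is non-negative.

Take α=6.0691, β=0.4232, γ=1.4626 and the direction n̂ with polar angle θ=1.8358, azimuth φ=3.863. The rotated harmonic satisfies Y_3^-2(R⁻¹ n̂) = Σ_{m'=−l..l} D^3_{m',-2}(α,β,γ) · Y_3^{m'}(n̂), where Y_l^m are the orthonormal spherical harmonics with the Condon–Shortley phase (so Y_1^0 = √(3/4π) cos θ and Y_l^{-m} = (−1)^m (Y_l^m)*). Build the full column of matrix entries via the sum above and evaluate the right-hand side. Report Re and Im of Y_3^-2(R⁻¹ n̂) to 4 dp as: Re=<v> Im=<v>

Need the full column D^3_{m',-2} for m'=−3..3 at α=6.0691, β=0.4232, γ=1.4626.
cos(β/2)=0.977696, sin(β/2)=0.210024
d^3_{-3,-2}: single k=1 term ⇒ +0.459584;  D = -0.300320+0.347887i
d^3_{-2,-2}: k∈[0..1] ⇒ +0.873420 -0.201523 = +0.671897;  D = -0.537089+0.403709i
d^3_{-1,-2}: k∈[0..1] ⇒ -0.593321 +0.054758 = -0.538562;  D = +0.489427-0.224745i
d^3_{0,-2}: k∈[0..1] ⇒ +0.220758 -0.010187 = +0.210571;  D = -0.205660+0.045211i
d^3_{1,-2}: k∈[0..1] ⇒ -0.054758 +0.001263 = -0.053495;  D = +0.053495-0.000123i
d^3_{2,-2}: k∈[0..1] ⇒ +0.009299 -0.000086 = +0.009214;  D = -0.009008-0.001937i
d^3_{3,-2}: single k=0 term ⇒ -0.000979;  D = +0.000891+0.000404i
Y_3^{m'}(θ=1.8358,φ=3.863) and Σ D·Y over m':
  (-0.3003+0.3479i)·(+0.2097+0.3109i)  (-0.5371+0.4037i)·(-0.0318+0.2473i)  (+0.4894-0.2247i)·(+0.1539-0.1353i)  (-0.2057+0.0452i)·(+0.2597+0.0000i)  (+0.0535-0.0001i)·(-0.1539-0.1353i)  (-0.0090-0.0019i)·(-0.0318-0.2473i)  (+0.0009+0.0004i)·(-0.2097+0.3109i)
Y_3^-2(R⁻¹ n̂) = -0.271153-0.259885i

Re=-0.2712 Im=-0.2599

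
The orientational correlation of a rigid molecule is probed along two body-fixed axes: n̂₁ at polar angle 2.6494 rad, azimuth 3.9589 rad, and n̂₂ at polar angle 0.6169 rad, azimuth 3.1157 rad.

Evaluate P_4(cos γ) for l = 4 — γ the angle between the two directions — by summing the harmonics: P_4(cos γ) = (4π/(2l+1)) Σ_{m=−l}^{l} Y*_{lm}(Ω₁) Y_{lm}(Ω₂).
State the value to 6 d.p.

-0.342620

Expand P_4 via completeness: Σ_{m} conj(Y_{4,m}) at Ω₁ times Y_{4,m} at Ω₂ —
  term(m=-4) = -0.001065-0.000251i   from Y*(Ω₁)=-0.021889-0.002809i, Y(Ω₂)=+0.049301+0.005124i
  term(m=-3) = +0.018834-0.013219i   from Y*(Ω₁)=-0.089804+0.074068i, Y(Ω₂)=-0.197073-0.015339i
  term(m=-2) = -0.015654+0.134806i   from Y*(Ω₁)=-0.021138+0.330769i, Y(Ω₂)=+0.408906+0.021194i
  term(m=-1) = -0.118136-0.132648i   from Y*(Ω₁)=+0.328487+0.350149i, Y(Ω₂)=-0.369847-0.009578i
  term(m=+0) = -0.013342+0.000000i   from Y*(Ω₁)=+0.085993-0.000000i, Y(Ω₂)=-0.155157+0.000000i
  term(m=+1) = -0.118136+0.132648i   from Y*(Ω₁)=-0.328487+0.350149i, Y(Ω₂)=+0.369847-0.009578i
  term(m=+2) = -0.015654-0.134806i   from Y*(Ω₁)=-0.021138-0.330769i, Y(Ω₂)=+0.408906-0.021194i
  term(m=+3) = +0.018834+0.013219i   from Y*(Ω₁)=+0.089804+0.074068i, Y(Ω₂)=+0.197073-0.015339i
  term(m=+4) = -0.001065+0.000251i   from Y*(Ω₁)=-0.021889+0.002809i, Y(Ω₂)=+0.049301-0.005124i
Σ over m = -0.245383+0.000000i; ×(4π/9) → -0.342620+0.000000i. Real part: -0.342620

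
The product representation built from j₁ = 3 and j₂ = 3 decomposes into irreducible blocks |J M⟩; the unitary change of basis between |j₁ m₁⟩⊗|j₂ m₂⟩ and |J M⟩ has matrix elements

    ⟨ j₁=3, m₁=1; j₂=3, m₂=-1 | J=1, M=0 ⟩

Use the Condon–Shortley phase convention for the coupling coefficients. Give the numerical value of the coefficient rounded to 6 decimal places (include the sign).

√[3·5!1!1!/8! · 4!2!2!4!1!1!] = √(144/7)
  +(−1)^1/∏(1,4,1,1,0,0)! = -1/24  (running -1/24)
  +(−1)^2/∏(2,3,0,0,1,1)! = 1/12  (running 1/24)
⟨..|..⟩ = √(144/7)·(1/24) = +0.188982

+√(1/28) = +0.188982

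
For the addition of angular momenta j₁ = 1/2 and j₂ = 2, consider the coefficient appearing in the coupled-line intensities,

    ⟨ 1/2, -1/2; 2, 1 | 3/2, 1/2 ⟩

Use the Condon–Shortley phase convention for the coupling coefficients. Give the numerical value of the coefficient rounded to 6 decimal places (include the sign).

-0.774597  (= −√(3/5))

triangle: 1!·0!·3!/5! = 6/120
(j±m)!: 0!·1!·3!·1!·2!·1! = 12
prefactor² = (2J+1)·Δ·N² = 12/5
  k=1: −1/(1!·0!·0!·2!·0!·1!) = -1/2
Σ = -1/2  ⇒  CG² = 12/5·(-1/2)² = 3/5
CG = −√(3/5) = -0.774597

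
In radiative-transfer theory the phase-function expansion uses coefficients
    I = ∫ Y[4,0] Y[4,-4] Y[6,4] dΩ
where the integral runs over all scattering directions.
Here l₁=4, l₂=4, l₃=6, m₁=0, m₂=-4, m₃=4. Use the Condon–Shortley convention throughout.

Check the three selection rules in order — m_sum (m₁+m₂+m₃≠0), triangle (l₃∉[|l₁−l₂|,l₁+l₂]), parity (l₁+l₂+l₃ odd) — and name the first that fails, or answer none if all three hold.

Σmᵢ = 0  ✓
l₃∈[|l₁−l₂|,l₁+l₂]=[0,8], have l₃=6  ✓
Σlᵢ = 14 ⇒ even  ✓

none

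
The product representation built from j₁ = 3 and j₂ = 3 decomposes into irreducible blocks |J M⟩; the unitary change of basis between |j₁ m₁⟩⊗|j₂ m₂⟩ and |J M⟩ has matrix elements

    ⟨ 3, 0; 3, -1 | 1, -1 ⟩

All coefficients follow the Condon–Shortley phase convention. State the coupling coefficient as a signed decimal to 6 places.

j₁+j₂−J=5  J+j₁−j₂=1  J−j₁+j₂=1  j₁+j₂+J+1=8
(j₁±m₁, j₂±m₂, J±M) = (3,3,2,4,0,2)
P² = 216/7
sum k=2..2:
  [2] +1/12 = 1/12
S = 1/12
C² = P²·S² = 3/14 ; C = +0.462910

+√(3/14) ≈ +0.462910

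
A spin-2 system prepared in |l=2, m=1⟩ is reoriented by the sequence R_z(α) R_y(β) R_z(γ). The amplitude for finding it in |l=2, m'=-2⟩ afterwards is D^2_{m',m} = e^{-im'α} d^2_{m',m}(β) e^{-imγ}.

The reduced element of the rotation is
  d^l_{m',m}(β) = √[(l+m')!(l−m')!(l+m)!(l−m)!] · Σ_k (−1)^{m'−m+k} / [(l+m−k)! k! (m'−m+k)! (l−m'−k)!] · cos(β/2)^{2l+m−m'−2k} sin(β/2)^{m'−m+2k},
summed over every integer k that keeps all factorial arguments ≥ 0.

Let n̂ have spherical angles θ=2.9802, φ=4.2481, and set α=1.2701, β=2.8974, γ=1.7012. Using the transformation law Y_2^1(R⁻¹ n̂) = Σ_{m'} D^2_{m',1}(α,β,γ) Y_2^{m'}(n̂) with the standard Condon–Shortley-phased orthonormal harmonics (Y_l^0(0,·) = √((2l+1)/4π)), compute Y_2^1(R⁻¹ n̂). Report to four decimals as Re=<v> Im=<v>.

Need the full column D^2_{m',1} for m'=−2..2 at α=1.2701, β=2.8974, γ=1.7012.
cos(β/2)=0.121793, sin(β/2)=0.992555
d^2_{-2,1}: single k=3 term ⇒ +0.238187;  D = +0.159158+0.177205i
d^2_{-1,1}: k∈[2..3] ⇒ +0.043841 -0.970553 = -0.926712;  D = -0.841924+0.387246i
d^2_{0,1}: k∈[1..2] ⇒ +0.004392 -0.291718 = -0.287326;  D = +0.037362+0.284886i
d^2_{1,1}: k∈[0..1] ⇒ +0.000220 -0.043841 = -0.043621;  D = +0.042990+0.007392i
d^2_{2,1}: single k=0 term ⇒ -0.003586;  D = +0.001627-0.003196i
Y_2^{m'}(θ=2.9802,φ=4.2481) and Σ D·Y over m':
  (+0.1592+0.1772i)·(-0.0060-0.0080i)  (-0.8419+0.3872i)·(+0.0549-0.1096i)  (+0.0374+0.2849i)·(+0.6064+0.0000i)  (+0.0430+0.0074i)·(-0.0549-0.1096i)  (+0.0016-0.0032i)·(-0.0060+0.0080i)
Y_2^1(R⁻¹ n̂) = +0.017818+0.278815i

Re=0.0178 Im=0.2788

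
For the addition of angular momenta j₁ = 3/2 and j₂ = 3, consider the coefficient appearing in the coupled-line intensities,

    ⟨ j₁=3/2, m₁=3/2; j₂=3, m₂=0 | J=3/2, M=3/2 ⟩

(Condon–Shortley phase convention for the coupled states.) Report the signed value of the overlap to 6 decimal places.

j₁+j₂−J=3  J+j₁−j₂=0  J−j₁+j₂=3  j₁+j₂+J+1=7
(j₁±m₁, j₂±m₂, J±M) = (3,0,3,3,3,0)
P² = 1296/35
sum k=0..0:
  [0] +1/36 = 1/36
S = 1/36
C² = P²·S² = 1/35 ; C = +0.169031

+√(1/35) = +0.169031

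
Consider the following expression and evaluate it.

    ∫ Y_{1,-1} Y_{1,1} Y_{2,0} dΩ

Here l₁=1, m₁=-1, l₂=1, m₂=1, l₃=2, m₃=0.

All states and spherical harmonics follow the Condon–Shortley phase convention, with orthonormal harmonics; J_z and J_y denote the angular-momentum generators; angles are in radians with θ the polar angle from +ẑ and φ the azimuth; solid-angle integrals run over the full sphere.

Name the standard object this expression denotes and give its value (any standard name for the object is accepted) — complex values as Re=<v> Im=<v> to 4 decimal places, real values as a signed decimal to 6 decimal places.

This is a Gaunt coefficient — the integral of a triple product of spherical harmonics over the sphere.
Checks pass: Σm=0; 4 even; l₃=2∈[0,2].
(2·1+1)(2·1+1)(2·2+1) = 45
Δ: 0! 2! 2! / 5! → 1/30
sum: t=0:+1/1 = 1/1
3j²(1 1 2; 0 0 0) = Δ·Π!·Σ² = 2/15  (sign +1)
sum: t=0:+1/4 = 1/4
3j²(1 1 2; -1 1 0) = Δ·Π!·Σ² = 1/30  (sign +1)
combine: 4πI² = 45·2/15·1/30 = 1/5
take √, sign +1: I = 0.12615663

Gaunt coefficient, +0.126157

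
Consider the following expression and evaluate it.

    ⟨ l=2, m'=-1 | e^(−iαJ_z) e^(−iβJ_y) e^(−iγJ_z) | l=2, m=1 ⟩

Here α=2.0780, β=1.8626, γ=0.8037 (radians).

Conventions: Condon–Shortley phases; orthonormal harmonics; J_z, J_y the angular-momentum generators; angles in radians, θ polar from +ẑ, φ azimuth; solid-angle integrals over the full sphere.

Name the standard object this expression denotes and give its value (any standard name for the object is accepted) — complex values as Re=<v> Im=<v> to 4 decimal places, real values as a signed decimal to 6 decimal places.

This is a Wigner D-matrix element — the rotation-matrix element ⟨l m'| R(α,β,γ) |l m⟩ in the angular-momentum basis.
D^2_{-1,1}(2.0780,1.8626,0.8037) = e^{-i·-1·2.0780}·d^2_{-1,1}(1.8626)·e^{-i·1·0.8037}. Compute d first:
Half-angle: c=0.596791, s=0.802396. N=√(1·6·6·1)=6.000000
Admissible k: 2..3 (factorial args all ≥0)
  k=2: (−1)^0·6.0000/(2)·0.5968^2·0.8024^2 = +0.687930
  k=3: (−1)^1·6.0000/(6)·0.5968^0·0.8024^4 = -0.414530
d^2_{-1,1}(1.8626) = +0.687930 -0.414530 = +0.273400
D = (-0.485735+0.874106i)·(+0.273400)·(+0.694048-0.719929i) = +0.079880+0.261471i

Wigner D-matrix element, Re=0.0799 Im=0.2615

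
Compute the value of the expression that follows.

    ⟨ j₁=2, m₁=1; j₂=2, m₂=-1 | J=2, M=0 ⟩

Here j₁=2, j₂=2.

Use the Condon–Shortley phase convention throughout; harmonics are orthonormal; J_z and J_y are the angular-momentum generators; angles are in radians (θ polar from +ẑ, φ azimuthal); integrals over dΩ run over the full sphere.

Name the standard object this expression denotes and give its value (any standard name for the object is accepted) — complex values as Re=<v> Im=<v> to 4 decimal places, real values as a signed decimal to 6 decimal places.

This is a Clebsch–Gordan (vector-coupling) coefficient.
√[5·2!2!2!/7! · 3!1!1!3!2!2!] = √(8/7)
  +(−1)^0/∏(0,2,1,1,1,1)! = 1/2  (running 1/2)
  +(−1)^1/∏(1,1,0,0,2,2)! = -1/4  (running 1/4)
⟨..|..⟩ = √(8/7)·(1/4) = +0.267261

Clebsch–Gordan coefficient, +√(1/14) ≈ +0.267261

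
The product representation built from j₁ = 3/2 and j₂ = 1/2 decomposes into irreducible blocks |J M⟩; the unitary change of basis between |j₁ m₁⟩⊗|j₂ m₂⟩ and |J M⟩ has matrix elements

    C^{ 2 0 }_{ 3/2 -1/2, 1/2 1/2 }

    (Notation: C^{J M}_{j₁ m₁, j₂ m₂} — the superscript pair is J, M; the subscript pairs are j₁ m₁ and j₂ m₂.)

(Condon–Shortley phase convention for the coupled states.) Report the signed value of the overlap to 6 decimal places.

triangle: 0!*3!*1!/5! = 6/120
(j±m)!: 1!*2!*1!*0!*2!*2! = 8
prefactor² = (2J+1)*Δ*N² = 2
  k=0: +1/(0!*0!*2!*1!*1!*0!) = 1/2
Σ = 1/2  ⇒  CG² = 2*(1/2)² = 1/2
CG = +√(1/2) = +0.707107

+√(1/2) ≈ +0.707107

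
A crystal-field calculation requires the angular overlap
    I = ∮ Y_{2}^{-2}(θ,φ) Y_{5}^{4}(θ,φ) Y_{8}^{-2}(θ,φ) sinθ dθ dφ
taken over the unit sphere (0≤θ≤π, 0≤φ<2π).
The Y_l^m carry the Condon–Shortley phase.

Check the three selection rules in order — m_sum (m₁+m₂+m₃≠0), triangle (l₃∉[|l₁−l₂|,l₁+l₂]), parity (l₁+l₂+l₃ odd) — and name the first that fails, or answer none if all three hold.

azimuthal sum: -2 + 4 − 2 = 0  ✓
l₃ must lie in [3,7]; have l₃=8  ✗
L = 2 + 5 + 8 = 15 (odd)

triangle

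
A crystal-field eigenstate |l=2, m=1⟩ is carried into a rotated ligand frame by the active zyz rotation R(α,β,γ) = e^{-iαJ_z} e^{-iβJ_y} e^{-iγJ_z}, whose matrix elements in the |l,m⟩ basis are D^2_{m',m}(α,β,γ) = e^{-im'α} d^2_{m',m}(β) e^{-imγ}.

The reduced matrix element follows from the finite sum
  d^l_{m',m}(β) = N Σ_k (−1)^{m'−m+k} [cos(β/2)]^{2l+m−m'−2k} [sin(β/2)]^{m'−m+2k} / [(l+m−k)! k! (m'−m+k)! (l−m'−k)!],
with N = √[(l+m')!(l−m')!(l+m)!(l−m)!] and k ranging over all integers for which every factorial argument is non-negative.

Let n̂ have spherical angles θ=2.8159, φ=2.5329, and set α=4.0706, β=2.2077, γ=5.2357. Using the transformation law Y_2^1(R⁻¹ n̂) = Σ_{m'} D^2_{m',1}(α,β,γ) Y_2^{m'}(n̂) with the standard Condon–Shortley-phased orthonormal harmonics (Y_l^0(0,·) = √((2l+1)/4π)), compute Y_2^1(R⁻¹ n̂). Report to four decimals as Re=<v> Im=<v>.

Need the full column D^2_{m',1} for m'=−2..2 at α=4.0706, β=2.2077, γ=5.2357.
cos(β/2)=0.450162, sin(β/2)=0.892947
d^2_{-2,1}: single k=3 term ⇒ +0.641026;  D = -0.623244+0.149939i
d^2_{-1,1}: k∈[2..3] ⇒ +0.484741 -0.635774 = -0.151033;  D = -0.059607+0.138774i
d^2_{0,1}: k∈[1..2] ⇒ +0.199529 -0.785093 = -0.585564;  D = -0.292636-0.507198i
d^2_{1,1}: k∈[0..1] ⇒ +0.041065 -0.484741 = -0.443676;  D = +0.440565+0.052443i
d^2_{2,1}: single k=0 term ⇒ -0.162915;  D = -0.112267+0.118057i
Y_2^{m'}(θ=2.8159,φ=2.5329) and Σ D·Y over m':
  (-0.6232+0.1499i)·(+0.0137+0.0371i)  (-0.0596+0.1388i)·(+0.1921+0.1339i)  (-0.2926-0.5072i)·(+0.5339+0.0000i)  (+0.4406+0.0524i)·(-0.1921+0.1339i)  (-0.1123+0.1181i)·(+0.0137-0.0371i)
Y_2^1(R⁻¹ n̂) = -0.289198-0.218490i

Re=-0.2892 Im=-0.2185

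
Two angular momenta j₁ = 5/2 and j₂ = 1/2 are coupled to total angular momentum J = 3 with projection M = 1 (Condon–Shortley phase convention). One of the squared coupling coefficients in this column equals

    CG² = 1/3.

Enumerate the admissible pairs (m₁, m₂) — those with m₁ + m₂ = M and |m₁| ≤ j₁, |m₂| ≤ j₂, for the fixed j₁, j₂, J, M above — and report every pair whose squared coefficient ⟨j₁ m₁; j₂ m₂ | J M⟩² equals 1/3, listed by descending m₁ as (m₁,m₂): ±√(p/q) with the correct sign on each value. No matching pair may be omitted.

(3/2,-1/2): +√(1/3)

Admissible pairs with m₁+m₂ = M = 1: (1/2,1/2), (3/2,-1/2)
  (m₁,m₂)=(3/2,-1/2): CG² = 1/3, CG = +√(1/3)   ← matches the target
  (m₁,m₂)=(1/2,1/2): CG² = 2/3, CG = +√(2/3)
Pairs with CG² = 1/3: (3/2,-1/2): +√(1/3)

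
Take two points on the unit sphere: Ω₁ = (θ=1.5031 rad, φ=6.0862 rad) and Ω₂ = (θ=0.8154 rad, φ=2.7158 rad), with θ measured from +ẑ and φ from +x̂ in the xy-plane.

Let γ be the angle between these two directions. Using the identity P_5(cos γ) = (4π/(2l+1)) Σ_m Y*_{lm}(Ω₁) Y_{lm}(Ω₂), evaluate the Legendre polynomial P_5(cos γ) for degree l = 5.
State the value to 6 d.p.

0.294017

Addition theorem: P_5(cos γ) = (4π/11) Σ_m Y*_{lm}(Ω₁) Y_{lm}(Ω₂), m = −5…5:
  m=-5: Y*=(0.253704, -0.382321)  Y=(0.050266, -0.080503)  product (-0.018025, -0.039642)
  m=-4: Y*=(0.069386, -0.069739)  Y=(-0.037304, 0.280161)  product (0.016950, 0.022041)
  m=-3: Y*=(-0.273556, 0.183540)  Y=(-0.124698, -0.412716)  product (0.109862, 0.090014)
  m=-2: Y*=(-0.103929, 0.043204)  Y=(0.166346, 0.189964)  product (-0.025495, -0.012556)
  m=-1: Y*=(0.293431, -0.058561)  Y=(0.199819, 0.090626)  product (0.063940, 0.014891)
  m=+0: Y*=(0.116142, -0.000000)  Y=(-0.319389, 0.000000)  product (-0.037095, 0.000000)
  m=+1: Y*=(-0.293431, -0.058561)  Y=(-0.199819, 0.090626)  product (0.063940, -0.014891)
  m=+2: Y*=(-0.103929, -0.043204)  Y=(0.166346, -0.189964)  product (-0.025495, 0.012556)
  m=+3: Y*=(0.273556, 0.183540)  Y=(0.124698, -0.412716)  product (0.109862, -0.090014)
  m=+4: Y*=(0.069386, 0.069739)  Y=(-0.037304, -0.280161)  product (0.016950, -0.022041)
  m=+5: Y*=(-0.253704, -0.382321)  Y=(-0.050266, -0.080503)  product (-0.018025, 0.039642)
Σ over m = (0.257368, 0.000000); ×(4π/11) → (0.294017, 0.000000). Real part: 0.294017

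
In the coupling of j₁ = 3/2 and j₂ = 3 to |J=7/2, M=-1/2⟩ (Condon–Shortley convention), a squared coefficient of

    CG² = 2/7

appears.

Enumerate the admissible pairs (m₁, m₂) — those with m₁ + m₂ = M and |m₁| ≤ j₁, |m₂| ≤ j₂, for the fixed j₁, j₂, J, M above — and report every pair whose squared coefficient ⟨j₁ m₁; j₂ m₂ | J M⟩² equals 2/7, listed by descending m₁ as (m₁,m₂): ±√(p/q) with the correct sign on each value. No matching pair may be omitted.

Admissible pairs with m₁+m₂ = M = -1/2: (-3/2,1), (-1/2,0), (1/2,-1), (3/2,-2)
  (m₁,m₂)=(3/2,-2): CG² = 5/21, CG = +√(5/21)
  (m₁,m₂)=(1/2,-1): CG² = 2/7, CG = +√(2/7)   ← matches the target
  (m₁,m₂)=(-1/2,0): CG² = 2/21, CG = −√(2/21)
  (m₁,m₂)=(-3/2,1): CG² = 8/21, CG = −√(8/21)
Pairs with CG² = 2/7: (1/2,-1): +√(2/7)

(1/2,-1): +√(2/7)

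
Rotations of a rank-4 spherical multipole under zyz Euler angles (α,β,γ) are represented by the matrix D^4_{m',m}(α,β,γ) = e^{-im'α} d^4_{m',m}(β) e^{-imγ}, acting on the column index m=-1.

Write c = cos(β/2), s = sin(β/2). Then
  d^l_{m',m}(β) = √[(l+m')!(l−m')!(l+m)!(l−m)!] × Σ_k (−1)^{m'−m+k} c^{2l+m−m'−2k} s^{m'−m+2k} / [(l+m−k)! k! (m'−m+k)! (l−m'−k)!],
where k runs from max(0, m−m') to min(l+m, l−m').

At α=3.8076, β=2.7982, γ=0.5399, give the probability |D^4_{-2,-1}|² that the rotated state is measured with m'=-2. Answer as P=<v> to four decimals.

P=0.0039

D^4_{-2,-1}(3.8076,2.7982,0.5399) = e^{-i·-2·3.8076}·d^4_{-2,-1}(2.7982)·e^{-i·-1·0.5399}. Compute d first:
Half-angle: c=0.170854, s=0.985296. N=√(2·720·6·120)=1018.233765
k∈{1,2,3} keeps every argument non-negative
  k=1: (−1)^0·1018.2338/(240)·0.1709^7·0.9853^1 = +0.000018
  k=2: (−1)^1·1018.2338/(48)·0.1709^5·0.9853^3 = -0.002954
  k=3: (−1)^2·1018.2338/(72)·0.1709^3·0.9853^5 = +0.065497
d^4_{-2,-1}(2.7982) = +0.000018 -0.002954 +0.065497 = +0.062561
|D^4_{-2,-1}|² = |d^4_{-2,-1}(β)|² = (+0.062561)² = 0.003914 (the z-rotation phases have unit modulus)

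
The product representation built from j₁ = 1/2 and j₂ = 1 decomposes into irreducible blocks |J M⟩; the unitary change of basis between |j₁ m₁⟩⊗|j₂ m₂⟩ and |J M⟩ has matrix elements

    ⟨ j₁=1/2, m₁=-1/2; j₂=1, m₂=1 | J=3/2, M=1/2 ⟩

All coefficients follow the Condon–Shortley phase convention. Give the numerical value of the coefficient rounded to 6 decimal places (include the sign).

+√(1/3) ≈ +0.577350

√[4·0!1!2!/4! · 0!1!2!0!2!1!] = √(4/3)
  +(−1)^0/∏(0,0,1,2,0,0)! = 1/2  (running 1/2)
⟨..|..⟩ = √(4/3)·(1/2) = +0.577350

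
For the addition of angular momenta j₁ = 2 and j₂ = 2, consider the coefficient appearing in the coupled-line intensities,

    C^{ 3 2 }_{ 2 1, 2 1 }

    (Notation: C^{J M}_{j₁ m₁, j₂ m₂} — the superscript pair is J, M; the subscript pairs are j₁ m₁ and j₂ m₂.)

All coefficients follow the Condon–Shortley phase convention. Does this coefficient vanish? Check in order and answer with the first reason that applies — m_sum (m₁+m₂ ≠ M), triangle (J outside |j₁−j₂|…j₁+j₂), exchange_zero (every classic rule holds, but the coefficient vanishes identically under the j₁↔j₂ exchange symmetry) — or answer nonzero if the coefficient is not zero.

exchange_zero

m-sum: m₁+m₂ = 1+1 = 2, M = 2  ✓
triangle: |j₁−j₂| = 0 ≤ J = 3 ≤ j₁+j₂ = 4  ✓
exchange: j₁=j₂ and m₁=m₂, and (−1)^(j₁+j₂−J) = (−1)^1 = −1 forces ⟨j₁m₁;j₂m₂|JM⟩ = −⟨j₂m₂;j₁m₁|JM⟩ = −⟨j₁m₁;j₂m₂|JM⟩ ⇒ the coefficient vanishes identically
Racah sum check: Σ_k collapses to 0 ⇒ CG = 0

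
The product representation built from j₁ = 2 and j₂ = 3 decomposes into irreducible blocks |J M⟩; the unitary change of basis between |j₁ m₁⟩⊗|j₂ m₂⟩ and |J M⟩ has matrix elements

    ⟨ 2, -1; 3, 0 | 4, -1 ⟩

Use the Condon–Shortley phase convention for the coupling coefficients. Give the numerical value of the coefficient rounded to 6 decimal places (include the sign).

-0.462910  (= −√(3/14))

triangle: 1!·3!·5!/10! = 720/3628800
(j±m)!: 1!·3!·3!·3!·3!·5! = 155520
prefactor² = (2J+1)·Δ·N² = 1944/7
  k=0: +1/(0!·1!·3!·3!·0!·2!) = 1/72
  k=1: −1/(1!·0!·2!·2!·1!·3!) = -1/24
Σ = -1/36  ⇒  CG² = 1944/7·(-1/36)² = 3/14
CG = −√(3/14) = -0.462910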